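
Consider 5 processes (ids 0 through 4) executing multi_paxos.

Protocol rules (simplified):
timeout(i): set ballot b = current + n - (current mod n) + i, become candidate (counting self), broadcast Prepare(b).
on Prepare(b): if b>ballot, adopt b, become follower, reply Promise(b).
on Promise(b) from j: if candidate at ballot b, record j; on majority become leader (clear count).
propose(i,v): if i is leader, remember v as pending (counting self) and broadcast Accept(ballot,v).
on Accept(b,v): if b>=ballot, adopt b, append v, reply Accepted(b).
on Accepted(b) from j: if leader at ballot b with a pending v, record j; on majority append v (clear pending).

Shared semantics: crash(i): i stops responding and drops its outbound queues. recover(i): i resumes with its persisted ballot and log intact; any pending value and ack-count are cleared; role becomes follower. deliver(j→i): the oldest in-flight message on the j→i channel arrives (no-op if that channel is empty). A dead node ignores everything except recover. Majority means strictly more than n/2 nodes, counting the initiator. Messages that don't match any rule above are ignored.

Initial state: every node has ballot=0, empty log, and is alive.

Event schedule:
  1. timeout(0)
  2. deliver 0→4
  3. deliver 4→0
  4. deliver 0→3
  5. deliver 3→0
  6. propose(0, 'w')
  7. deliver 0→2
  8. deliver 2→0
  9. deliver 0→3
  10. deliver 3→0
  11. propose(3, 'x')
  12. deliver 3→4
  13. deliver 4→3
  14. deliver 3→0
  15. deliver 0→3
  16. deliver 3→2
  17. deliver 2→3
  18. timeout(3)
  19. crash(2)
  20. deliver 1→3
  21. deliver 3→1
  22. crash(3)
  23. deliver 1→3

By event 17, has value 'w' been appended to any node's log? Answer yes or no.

yes

1. timeout(0):  <0:cand b5 ->
2. deliver 0→4:  <4:foll b5 ->
3. deliver 4→0:  nop
4. deliver 0→3:  <3:foll b5 ->
5. deliver 3→0:  <0:lead b5 ->
6. propose(0,'w'):  nop
7. deliver 0→2:  <2:foll b5 ->
8. deliver 2→0:  nop
9. deliver 0→3:  <3:foll b5 w>
10. deliver 3→0:  nop
11. propose(3,'x'):  nop
12. deliver 3→4:  nop
13. deliver 4→3:  nop
14. deliver 3→0:  nop
15. deliver 0→3:  nop
16. deliver 3→2:  nop
17. deliver 2→3:  nop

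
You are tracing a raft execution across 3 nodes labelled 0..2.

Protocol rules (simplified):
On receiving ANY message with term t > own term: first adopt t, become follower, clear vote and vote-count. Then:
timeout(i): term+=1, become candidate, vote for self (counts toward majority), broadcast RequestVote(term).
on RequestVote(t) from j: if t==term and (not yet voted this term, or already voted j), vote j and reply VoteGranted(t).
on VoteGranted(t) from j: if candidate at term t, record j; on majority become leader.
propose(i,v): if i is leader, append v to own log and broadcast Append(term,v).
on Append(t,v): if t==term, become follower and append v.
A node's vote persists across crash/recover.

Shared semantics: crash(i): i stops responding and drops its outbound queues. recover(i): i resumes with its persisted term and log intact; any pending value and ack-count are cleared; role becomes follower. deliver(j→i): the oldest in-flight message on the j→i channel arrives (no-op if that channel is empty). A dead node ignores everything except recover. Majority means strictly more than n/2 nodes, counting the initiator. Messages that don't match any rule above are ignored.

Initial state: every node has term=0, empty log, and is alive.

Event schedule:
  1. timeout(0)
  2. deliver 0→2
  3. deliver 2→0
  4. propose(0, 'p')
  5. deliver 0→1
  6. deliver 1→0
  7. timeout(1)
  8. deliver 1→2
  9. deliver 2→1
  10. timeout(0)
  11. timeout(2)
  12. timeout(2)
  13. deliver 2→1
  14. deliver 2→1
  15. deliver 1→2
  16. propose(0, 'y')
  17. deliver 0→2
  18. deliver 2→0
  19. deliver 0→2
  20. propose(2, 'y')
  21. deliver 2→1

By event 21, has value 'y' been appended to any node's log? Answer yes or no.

step 1 timeout(0): 0={cand,t=1,log=-}
step 2 deliver 0→2: 2={foll,t=1,log=-}
step 3 deliver 2→0: 0={lead,t=1,log=-}
step 4 propose(0,'p'): 0={lead,t=1,log=p}
step 5 deliver 0→1: 1={foll,t=1,log=-}
step 6 deliver 1→0: —
step 7 timeout(1): 1={cand,t=2,log=-}
step 8 deliver 1→2: 2={foll,t=2,log=-}
step 9 deliver 2→1: 1={lead,t=2,log=-}
step 10 timeout(0): 0={cand,t=2,log=p}
step 11 timeout(2): 2={cand,t=3,log=-}
step 12 timeout(2): 2={cand,t=4,log=-}
step 13 deliver 2→1: 1={foll,t=3,log=-}
step 14 deliver 2→1: 1={foll,t=4,log=-}
step 15 deliver 1→2: —
step 16 propose(0,'y'): —
step 17 deliver 0→2: —
step 18 deliver 2→0: 0={foll,t=3,log=p}
step 19 deliver 0→2: —
step 20 propose(2,'y'): —
step 21 deliver 2→1: —

no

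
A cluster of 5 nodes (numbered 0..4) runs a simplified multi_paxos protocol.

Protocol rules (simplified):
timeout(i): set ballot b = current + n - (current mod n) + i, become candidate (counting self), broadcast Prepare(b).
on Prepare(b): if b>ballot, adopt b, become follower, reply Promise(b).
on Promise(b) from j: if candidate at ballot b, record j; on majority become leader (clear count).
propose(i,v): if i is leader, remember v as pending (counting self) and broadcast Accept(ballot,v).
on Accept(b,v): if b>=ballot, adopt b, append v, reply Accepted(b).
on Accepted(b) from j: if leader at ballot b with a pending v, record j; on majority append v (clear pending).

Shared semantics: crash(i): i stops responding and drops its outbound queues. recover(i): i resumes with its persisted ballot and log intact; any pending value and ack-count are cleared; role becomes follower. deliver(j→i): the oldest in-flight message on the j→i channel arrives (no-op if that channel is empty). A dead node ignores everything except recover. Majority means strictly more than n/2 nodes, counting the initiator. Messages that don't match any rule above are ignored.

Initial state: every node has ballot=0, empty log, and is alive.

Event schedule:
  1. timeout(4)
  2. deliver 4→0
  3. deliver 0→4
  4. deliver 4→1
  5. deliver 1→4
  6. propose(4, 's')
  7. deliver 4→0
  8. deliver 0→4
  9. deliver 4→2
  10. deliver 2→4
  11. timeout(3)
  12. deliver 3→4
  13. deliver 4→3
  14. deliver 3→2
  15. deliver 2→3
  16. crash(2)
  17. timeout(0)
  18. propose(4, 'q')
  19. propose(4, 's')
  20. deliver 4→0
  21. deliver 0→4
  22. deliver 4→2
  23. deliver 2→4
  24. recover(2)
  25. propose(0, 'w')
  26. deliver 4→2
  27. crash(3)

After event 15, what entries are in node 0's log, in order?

[1] timeout(4) → N4(cand b9 [-])
[2] deliver 4→0 → N0(foll b9 [-])
[3] deliver 0→4 → ∅
[4] deliver 4→1 → N1(foll b9 [-])
[5] deliver 1→4 → N4(lead b9 [-])
[6] propose(4,'s') → ∅
[7] deliver 4→0 → N0(foll b9 [s])
[8] deliver 0→4 → ∅
[9] deliver 4→2 → N2(foll b9 [-])
[10] deliver 2→4 → ∅
[11] timeout(3) → N3(cand b8 [-])
[12] deliver 3→4 → ∅
[13] deliver 4→3 → N3(foll b9 [-])
[14] deliver 3→2 → ∅
[15] deliver 2→3 → ∅

s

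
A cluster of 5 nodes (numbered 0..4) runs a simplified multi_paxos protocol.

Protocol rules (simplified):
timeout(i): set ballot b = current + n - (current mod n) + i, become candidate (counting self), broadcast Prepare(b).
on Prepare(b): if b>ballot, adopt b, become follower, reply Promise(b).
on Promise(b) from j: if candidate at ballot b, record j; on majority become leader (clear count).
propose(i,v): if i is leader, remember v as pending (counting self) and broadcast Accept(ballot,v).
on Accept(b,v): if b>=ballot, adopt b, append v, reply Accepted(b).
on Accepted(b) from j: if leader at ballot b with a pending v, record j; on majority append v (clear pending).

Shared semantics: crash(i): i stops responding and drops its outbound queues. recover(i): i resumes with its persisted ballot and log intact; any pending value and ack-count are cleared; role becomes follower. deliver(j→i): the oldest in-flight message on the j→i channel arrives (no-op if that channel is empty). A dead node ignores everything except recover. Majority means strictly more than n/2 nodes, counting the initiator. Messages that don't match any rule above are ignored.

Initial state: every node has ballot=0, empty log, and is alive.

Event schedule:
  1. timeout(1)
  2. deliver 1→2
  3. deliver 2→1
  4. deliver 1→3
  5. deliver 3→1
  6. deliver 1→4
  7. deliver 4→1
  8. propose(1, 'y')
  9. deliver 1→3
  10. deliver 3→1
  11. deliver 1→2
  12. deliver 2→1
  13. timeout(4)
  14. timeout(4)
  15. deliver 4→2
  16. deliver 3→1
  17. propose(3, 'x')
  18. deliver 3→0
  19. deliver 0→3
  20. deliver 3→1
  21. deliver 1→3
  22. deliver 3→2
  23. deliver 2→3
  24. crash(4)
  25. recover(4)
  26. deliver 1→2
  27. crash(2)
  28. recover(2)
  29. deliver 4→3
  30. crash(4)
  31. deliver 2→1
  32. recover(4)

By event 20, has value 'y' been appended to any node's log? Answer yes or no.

yes

[1] timeout(1) → N1(cand b6 [-])
[2] deliver 1→2 → N2(foll b6 [-])
[3] deliver 2→1 → ∅
[4] deliver 1→3 → N3(foll b6 [-])
[5] deliver 3→1 → N1(lead b6 [-])
[6] deliver 1→4 → N4(foll b6 [-])
[7] deliver 4→1 → ∅
[8] propose(1,'y') → ∅
[9] deliver 1→3 → N3(foll b6 [y])
[10] deliver 3→1 → ∅
[11] deliver 1→2 → N2(foll b6 [y])
[12] deliver 2→1 → N1(lead b6 [y])
[13] timeout(4) → N4(cand b14 [-])
[14] timeout(4) → N4(cand b19 [-])
[15] deliver 4→2 → N2(foll b14 [y])
[16] deliver 3→1 → ∅
[17] propose(3,'x') → ∅
[18] deliver 3→0 → ∅
[19] deliver 0→3 → ∅
[20] deliver 3→1 → ∅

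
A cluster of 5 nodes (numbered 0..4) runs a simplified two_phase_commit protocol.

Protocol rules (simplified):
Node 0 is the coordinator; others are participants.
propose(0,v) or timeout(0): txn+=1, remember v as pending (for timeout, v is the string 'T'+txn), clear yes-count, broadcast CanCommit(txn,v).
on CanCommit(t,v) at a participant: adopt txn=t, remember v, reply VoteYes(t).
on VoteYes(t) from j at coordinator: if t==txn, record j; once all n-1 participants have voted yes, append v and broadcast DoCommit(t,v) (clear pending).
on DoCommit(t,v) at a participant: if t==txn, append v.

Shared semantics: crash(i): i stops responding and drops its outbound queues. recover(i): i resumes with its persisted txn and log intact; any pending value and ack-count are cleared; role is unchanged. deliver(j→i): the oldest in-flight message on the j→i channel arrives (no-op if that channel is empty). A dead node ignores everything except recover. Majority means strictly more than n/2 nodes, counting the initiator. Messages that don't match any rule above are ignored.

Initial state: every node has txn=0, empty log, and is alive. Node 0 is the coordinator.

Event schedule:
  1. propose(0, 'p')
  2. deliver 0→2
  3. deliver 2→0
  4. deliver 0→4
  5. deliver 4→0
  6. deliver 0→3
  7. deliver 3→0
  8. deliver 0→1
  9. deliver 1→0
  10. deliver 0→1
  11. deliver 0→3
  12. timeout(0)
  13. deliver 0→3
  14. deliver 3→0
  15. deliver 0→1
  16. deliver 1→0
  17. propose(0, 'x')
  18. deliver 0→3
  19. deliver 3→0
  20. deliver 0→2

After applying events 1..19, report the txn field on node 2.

[1] propose(0,'p') → N0(coor t1 [-])
[2] deliver 0→2 → N2(part t1 [-])
[3] deliver 2→0 → ∅
[4] deliver 0→4 → N4(part t1 [-])
[5] deliver 4→0 → ∅
[6] deliver 0→3 → N3(part t1 [-])
[7] deliver 3→0 → ∅
[8] deliver 0→1 → N1(part t1 [-])
[9] deliver 1→0 → N0(coor t1 [p])
[10] deliver 0→1 → N1(part t1 [p])
[11] deliver 0→3 → N3(part t1 [p])
[12] timeout(0) → N0(coor t2 [p])
[13] deliver 0→3 → N3(part t2 [p])
[14] deliver 3→0 → ∅
[15] deliver 0→1 → N1(part t2 [p])
[16] deliver 1→0 → ∅
[17] propose(0,'x') → N0(coor t3 [p])
[18] deliver 0→3 → N3(part t3 [p])
[19] deliver 3→0 → ∅

1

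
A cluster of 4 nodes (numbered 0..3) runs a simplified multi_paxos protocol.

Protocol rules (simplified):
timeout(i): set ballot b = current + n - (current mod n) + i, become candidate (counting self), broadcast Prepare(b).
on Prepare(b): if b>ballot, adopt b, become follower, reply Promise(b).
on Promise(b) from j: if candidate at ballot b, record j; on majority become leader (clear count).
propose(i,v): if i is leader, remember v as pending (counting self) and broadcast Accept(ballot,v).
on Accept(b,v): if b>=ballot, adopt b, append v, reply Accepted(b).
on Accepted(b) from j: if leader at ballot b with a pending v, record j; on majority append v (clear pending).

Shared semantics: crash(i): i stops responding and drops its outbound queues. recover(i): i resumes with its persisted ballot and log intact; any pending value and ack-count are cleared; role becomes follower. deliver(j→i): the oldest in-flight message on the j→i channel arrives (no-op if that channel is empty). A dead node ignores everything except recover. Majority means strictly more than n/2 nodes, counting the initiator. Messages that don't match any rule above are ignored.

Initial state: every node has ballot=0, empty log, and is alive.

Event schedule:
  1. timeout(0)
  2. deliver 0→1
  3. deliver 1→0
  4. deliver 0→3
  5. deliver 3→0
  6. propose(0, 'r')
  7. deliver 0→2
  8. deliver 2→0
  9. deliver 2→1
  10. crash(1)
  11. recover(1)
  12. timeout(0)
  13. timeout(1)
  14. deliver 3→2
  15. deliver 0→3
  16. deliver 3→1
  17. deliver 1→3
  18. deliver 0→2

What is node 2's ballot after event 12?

4

[1] timeout(0) → N0(cand b4 [-])
[2] deliver 0→1 → N1(foll b4 [-])
[3] deliver 1→0 → ∅
[4] deliver 0→3 → N3(foll b4 [-])
[5] deliver 3→0 → N0(lead b4 [-])
[6] propose(0,'r') → ∅
[7] deliver 0→2 → N2(foll b4 [-])
[8] deliver 2→0 → ∅
[9] deliver 2→1 → ∅
[10] crash(1) → N1(✗foll b4 [-])
[11] recover(1) → N1(foll b4 [-])
[12] timeout(0) → N0(cand b8 [-])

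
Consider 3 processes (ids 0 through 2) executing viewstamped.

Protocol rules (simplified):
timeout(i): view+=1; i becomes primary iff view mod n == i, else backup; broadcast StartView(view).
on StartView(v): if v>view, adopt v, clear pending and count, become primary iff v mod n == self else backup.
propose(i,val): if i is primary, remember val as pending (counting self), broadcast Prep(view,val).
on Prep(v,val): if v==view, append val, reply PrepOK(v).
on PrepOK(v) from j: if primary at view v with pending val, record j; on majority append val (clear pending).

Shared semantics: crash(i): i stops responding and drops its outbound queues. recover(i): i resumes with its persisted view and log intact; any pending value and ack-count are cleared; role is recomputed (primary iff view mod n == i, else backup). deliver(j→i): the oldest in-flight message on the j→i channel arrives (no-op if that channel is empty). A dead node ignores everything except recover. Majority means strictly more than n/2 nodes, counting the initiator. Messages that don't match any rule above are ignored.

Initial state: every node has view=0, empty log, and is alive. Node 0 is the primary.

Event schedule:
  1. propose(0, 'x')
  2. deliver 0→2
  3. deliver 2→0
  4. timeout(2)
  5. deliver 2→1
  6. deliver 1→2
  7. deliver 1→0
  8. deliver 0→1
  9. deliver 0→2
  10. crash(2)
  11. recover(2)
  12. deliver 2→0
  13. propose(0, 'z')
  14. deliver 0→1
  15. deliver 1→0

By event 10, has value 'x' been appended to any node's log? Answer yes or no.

yes

step 1 propose(0,'x'): —
step 2 deliver 0→2: 2={back,v=0,log=x}
step 3 deliver 2→0: 0={prim,v=0,log=x}
step 4 timeout(2): 2={back,v=1,log=x}
step 5 deliver 2→1: 1={prim,v=1,log=-}
step 6 deliver 1→2: —
step 7 deliver 1→0: —
step 8 deliver 0→1: —
step 9 deliver 0→2: —
step 10 crash(2): 2={✗back,v=1,log=x}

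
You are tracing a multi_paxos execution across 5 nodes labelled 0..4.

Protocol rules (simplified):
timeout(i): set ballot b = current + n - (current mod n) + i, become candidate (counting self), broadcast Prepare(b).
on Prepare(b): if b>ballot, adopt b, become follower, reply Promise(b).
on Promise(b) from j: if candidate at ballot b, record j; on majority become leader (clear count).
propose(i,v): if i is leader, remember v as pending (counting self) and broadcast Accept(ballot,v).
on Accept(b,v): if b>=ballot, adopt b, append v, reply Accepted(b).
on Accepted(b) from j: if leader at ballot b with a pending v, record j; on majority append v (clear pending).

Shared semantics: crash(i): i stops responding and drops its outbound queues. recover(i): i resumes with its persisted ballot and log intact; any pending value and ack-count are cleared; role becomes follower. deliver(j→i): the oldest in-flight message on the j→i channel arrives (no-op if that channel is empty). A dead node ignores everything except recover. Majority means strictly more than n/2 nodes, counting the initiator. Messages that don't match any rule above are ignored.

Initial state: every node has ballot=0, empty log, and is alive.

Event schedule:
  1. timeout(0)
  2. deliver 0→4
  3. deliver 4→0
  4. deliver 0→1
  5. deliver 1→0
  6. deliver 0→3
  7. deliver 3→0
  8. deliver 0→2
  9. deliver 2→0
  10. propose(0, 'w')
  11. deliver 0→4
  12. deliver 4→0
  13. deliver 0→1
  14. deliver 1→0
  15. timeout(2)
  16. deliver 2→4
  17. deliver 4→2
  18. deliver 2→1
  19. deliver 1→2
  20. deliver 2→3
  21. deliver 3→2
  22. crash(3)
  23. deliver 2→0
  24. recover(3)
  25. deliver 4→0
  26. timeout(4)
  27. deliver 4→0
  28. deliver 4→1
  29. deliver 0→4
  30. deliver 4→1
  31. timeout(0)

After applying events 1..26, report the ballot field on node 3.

e1 timeout(0): 0[cand,b=5,-]
e2 deliver 0→4: 4[foll,b=5,-]
e3 deliver 4→0: ·
e4 deliver 0→1: 1[foll,b=5,-]
e5 deliver 1→0: 0[lead,b=5,-]
e6 deliver 0→3: 3[foll,b=5,-]
e7 deliver 3→0: ·
e8 deliver 0→2: 2[foll,b=5,-]
e9 deliver 2→0: ·
e10 propose(0,'w'): ·
e11 deliver 0→4: 4[foll,b=5,w]
e12 deliver 4→0: ·
e13 deliver 0→1: 1[foll,b=5,w]
e14 deliver 1→0: 0[lead,b=5,w]
e15 timeout(2): 2[cand,b=12,-]
e16 deliver 2→4: 4[foll,b=12,w]
e17 deliver 4→2: ·
e18 deliver 2→1: 1[foll,b=12,w]
e19 deliver 1→2: 2[lead,b=12,-]
e20 deliver 2→3: 3[foll,b=12,-]
e21 deliver 3→2: ·
e22 crash(3): 3[✗foll,b=12,-]
e23 deliver 2→0: 0[foll,b=12,w]
e24 recover(3): 3[foll,b=12,-]
e25 deliver 4→0: ·
e26 timeout(4): 4[cand,b=19,w]

12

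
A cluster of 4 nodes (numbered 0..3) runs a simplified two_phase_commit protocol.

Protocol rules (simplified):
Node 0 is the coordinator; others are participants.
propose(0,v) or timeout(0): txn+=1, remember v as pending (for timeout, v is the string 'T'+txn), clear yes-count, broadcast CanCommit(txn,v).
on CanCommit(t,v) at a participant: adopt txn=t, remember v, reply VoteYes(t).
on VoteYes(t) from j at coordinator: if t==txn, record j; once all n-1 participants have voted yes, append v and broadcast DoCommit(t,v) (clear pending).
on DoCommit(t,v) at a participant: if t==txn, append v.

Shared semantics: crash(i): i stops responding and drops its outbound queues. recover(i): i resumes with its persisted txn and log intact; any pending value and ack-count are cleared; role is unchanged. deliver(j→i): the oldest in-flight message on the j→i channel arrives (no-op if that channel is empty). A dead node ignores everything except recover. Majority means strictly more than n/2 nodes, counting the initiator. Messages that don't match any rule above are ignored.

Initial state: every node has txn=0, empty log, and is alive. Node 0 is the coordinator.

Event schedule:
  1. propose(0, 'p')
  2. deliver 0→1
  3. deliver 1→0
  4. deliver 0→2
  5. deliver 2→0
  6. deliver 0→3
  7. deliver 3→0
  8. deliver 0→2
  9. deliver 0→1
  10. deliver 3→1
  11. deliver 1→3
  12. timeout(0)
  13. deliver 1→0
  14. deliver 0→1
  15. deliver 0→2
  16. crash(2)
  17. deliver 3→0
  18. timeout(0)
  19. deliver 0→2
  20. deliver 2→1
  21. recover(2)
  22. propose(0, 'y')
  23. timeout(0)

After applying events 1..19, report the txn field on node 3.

1

step 1 propose(0,'p'): 0={coor,t=1,log=-}
step 2 deliver 0→1: 1={part,t=1,log=-}
step 3 deliver 1→0: —
step 4 deliver 0→2: 2={part,t=1,log=-}
step 5 deliver 2→0: —
step 6 deliver 0→3: 3={part,t=1,log=-}
step 7 deliver 3→0: 0={coor,t=1,log=p}
step 8 deliver 0→2: 2={part,t=1,log=p}
step 9 deliver 0→1: 1={part,t=1,log=p}
step 10 deliver 3→1: —
step 11 deliver 1→3: —
step 12 timeout(0): 0={coor,t=2,log=p}
step 13 deliver 1→0: —
step 14 deliver 0→1: 1={part,t=2,log=p}
step 15 deliver 0→2: 2={part,t=2,log=p}
step 16 crash(2): 2={✗part,t=2,log=p}
step 17 deliver 3→0: —
step 18 timeout(0): 0={coor,t=3,log=p}
step 19 deliver 0→2: —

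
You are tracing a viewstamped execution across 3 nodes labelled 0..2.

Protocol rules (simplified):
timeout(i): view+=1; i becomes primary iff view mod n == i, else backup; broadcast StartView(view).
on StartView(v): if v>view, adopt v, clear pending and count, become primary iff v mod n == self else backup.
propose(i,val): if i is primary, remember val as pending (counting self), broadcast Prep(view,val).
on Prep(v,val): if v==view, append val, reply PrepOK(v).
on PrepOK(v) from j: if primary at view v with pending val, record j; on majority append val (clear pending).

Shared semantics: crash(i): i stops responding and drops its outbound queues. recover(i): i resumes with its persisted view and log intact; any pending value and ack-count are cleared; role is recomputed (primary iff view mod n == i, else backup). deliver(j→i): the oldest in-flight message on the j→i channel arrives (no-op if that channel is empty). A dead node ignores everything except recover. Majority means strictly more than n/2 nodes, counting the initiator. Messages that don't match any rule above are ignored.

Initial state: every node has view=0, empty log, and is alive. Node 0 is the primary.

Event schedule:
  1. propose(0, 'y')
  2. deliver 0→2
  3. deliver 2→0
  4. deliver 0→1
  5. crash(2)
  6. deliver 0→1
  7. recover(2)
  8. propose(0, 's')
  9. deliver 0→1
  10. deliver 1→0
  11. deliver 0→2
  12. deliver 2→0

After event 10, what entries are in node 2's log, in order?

y

1. propose(0,'y'):  nop
2. deliver 0→2:  <2:back v0 y>
3. deliver 2→0:  <0:prim v0 y>
4. deliver 0→1:  <1:back v0 y>
5. crash(2):  <2:✗back v0 y>
6. deliver 0→1:  nop
7. recover(2):  <2:back v0 y>
8. propose(0,'s'):  nop
9. deliver 0→1:  <1:back v0 y,s>
10. deliver 1→0:  <0:prim v0 y,s>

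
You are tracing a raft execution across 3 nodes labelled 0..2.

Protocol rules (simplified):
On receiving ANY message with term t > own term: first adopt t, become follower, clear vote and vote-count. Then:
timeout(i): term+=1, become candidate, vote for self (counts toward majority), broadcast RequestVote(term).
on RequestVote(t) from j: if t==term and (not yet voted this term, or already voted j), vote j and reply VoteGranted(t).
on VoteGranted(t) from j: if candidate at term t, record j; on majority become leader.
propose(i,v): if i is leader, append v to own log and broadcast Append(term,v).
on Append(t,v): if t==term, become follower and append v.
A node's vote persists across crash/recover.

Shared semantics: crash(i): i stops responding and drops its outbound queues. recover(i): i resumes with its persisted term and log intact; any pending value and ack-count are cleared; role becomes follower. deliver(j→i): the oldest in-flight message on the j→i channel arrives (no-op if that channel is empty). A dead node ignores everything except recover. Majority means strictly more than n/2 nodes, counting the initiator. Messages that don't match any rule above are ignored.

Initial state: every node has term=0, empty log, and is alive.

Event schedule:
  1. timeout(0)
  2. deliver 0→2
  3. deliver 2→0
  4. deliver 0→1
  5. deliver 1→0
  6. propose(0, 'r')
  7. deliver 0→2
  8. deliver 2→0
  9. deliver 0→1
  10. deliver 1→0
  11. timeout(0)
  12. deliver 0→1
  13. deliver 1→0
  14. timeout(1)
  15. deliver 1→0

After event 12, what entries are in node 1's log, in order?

1. timeout(0):  <0:cand t1 ->
2. deliver 0→2:  <2:foll t1 ->
3. deliver 2→0:  <0:lead t1 ->
4. deliver 0→1:  <1:foll t1 ->
5. deliver 1→0:  nop
6. propose(0,'r'):  <0:lead t1 r>
7. deliver 0→2:  <2:foll t1 r>
8. deliver 2→0:  nop
9. deliver 0→1:  <1:foll t1 r>
10. deliver 1→0:  nop
11. timeout(0):  <0:cand t2 r>
12. deliver 0→1:  <1:foll t2 r>

r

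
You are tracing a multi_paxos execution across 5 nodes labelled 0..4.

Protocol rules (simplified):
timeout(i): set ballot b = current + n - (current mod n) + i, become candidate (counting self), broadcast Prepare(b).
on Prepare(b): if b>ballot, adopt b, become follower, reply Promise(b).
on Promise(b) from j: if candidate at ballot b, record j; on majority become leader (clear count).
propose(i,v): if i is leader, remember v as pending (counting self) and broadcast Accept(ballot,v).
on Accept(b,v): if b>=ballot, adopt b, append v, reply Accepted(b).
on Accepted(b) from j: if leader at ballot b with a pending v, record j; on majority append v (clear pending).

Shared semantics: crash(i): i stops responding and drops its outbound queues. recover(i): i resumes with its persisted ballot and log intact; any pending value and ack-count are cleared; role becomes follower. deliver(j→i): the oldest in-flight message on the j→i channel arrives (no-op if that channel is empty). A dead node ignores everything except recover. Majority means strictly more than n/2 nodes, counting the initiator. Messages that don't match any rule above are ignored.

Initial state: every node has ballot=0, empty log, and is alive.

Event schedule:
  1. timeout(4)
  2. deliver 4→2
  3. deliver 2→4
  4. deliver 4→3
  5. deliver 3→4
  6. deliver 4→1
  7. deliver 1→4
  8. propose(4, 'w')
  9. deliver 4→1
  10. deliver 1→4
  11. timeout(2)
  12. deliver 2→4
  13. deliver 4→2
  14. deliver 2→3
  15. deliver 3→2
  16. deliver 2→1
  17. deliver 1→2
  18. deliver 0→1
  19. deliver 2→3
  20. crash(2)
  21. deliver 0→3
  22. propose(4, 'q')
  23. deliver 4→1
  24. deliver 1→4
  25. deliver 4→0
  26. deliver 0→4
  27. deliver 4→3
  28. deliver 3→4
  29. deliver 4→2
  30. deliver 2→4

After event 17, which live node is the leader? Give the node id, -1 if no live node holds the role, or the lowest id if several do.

step 1 timeout(4): 4={cand,b=9,log=-}
step 2 deliver 4→2: 2={foll,b=9,log=-}
step 3 deliver 2→4: —
step 4 deliver 4→3: 3={foll,b=9,log=-}
step 5 deliver 3→4: 4={lead,b=9,log=-}
step 6 deliver 4→1: 1={foll,b=9,log=-}
step 7 deliver 1→4: —
step 8 propose(4,'w'): —
step 9 deliver 4→1: 1={foll,b=9,log=w}
step 10 deliver 1→4: —
step 11 timeout(2): 2={cand,b=12,log=-}
step 12 deliver 2→4: 4={foll,b=12,log=-}
step 13 deliver 4→2: —
step 14 deliver 2→3: 3={foll,b=12,log=-}
step 15 deliver 3→2: —
step 16 deliver 2→1: 1={foll,b=12,log=w}
step 17 deliver 1→2: 2={lead,b=12,log=-}

2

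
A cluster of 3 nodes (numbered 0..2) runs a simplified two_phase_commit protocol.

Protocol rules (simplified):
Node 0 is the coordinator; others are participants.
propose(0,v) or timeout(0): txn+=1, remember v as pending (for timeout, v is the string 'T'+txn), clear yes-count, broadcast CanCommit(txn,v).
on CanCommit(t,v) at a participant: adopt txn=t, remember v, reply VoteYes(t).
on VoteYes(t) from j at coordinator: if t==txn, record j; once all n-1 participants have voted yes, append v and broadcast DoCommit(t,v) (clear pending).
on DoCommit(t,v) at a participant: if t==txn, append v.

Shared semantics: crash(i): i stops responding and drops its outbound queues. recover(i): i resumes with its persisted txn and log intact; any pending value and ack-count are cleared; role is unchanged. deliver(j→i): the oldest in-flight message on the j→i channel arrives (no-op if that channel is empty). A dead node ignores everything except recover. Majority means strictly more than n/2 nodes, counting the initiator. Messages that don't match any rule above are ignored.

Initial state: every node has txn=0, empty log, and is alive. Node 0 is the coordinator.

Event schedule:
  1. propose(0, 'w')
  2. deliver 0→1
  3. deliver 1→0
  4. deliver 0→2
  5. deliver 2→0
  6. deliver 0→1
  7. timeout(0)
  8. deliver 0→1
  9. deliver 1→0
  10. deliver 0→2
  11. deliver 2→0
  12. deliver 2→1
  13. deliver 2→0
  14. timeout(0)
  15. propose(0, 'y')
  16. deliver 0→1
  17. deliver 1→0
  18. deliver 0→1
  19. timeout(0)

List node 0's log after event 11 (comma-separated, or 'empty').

1. propose(0,'w'):  <0:coor t1 ->
2. deliver 0→1:  <1:part t1 ->
3. deliver 1→0:  nop
4. deliver 0→2:  <2:part t1 ->
5. deliver 2→0:  <0:coor t1 w>
6. deliver 0→1:  <1:part t1 w>
7. timeout(0):  <0:coor t2 w>
8. deliver 0→1:  <1:part t2 w>
9. deliver 1→0:  nop
10. deliver 0→2:  <2:part t1 w>
11. deliver 2→0:  nop

w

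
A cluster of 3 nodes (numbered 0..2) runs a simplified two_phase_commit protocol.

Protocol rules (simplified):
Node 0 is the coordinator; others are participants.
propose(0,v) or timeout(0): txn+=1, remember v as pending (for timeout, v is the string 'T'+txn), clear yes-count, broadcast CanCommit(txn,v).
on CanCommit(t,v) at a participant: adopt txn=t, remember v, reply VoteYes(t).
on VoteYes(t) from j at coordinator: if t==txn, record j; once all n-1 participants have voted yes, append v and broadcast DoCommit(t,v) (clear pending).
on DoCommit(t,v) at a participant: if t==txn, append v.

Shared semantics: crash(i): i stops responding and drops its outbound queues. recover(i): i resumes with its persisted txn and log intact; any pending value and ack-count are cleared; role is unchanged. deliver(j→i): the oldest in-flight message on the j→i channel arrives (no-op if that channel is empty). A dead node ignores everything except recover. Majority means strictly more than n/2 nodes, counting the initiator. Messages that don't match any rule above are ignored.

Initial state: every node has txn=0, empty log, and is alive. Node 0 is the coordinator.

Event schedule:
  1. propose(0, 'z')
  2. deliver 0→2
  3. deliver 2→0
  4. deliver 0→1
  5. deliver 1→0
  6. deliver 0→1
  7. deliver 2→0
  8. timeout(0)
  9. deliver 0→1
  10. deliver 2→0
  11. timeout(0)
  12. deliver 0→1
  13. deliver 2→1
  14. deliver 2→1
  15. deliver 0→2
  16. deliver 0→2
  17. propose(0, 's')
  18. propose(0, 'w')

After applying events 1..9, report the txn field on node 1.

2

after 1 — propose(0,'z'): n0:coor/t1/[-]
after 2 — deliver 0→2: n2:part/t1/[-]
after 3 — deliver 2→0: ·
after 4 — deliver 0→1: n1:part/t1/[-]
after 5 — deliver 1→0: n0:coor/t1/[z]
after 6 — deliver 0→1: n1:part/t1/[z]
after 7 — deliver 2→0: ·
after 8 — timeout(0): n0:coor/t2/[z]
after 9 — deliver 0→1: n1:part/t2/[z]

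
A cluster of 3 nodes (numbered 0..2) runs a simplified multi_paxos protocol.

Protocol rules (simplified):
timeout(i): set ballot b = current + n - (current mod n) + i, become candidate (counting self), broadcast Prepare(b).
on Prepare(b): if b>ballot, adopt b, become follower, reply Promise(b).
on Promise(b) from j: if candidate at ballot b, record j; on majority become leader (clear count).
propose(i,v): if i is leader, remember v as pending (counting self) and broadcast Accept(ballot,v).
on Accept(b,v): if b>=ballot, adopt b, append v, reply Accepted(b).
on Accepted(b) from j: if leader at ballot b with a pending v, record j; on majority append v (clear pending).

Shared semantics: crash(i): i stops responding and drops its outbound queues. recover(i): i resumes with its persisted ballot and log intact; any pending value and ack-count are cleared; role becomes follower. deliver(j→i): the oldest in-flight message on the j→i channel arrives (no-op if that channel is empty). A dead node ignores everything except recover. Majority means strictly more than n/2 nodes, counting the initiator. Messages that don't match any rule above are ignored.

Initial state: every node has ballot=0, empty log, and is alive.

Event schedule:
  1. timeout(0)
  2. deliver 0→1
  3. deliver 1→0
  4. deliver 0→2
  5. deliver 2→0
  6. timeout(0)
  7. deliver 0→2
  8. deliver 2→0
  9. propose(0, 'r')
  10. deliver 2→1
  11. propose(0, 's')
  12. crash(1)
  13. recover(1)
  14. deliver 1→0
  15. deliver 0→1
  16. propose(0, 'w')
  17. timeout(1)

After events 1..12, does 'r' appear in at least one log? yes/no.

1. timeout(0):  <0:cand b3 ->
2. deliver 0→1:  <1:foll b3 ->
3. deliver 1→0:  <0:lead b3 ->
4. deliver 0→2:  <2:foll b3 ->
5. deliver 2→0:  nop
6. timeout(0):  <0:cand b6 ->
7. deliver 0→2:  <2:foll b6 ->
8. deliver 2→0:  <0:lead b6 ->
9. propose(0,'r'):  nop
10. deliver 2→1:  nop
11. propose(0,'s'):  nop
12. crash(1):  <1:✗foll b3 ->

no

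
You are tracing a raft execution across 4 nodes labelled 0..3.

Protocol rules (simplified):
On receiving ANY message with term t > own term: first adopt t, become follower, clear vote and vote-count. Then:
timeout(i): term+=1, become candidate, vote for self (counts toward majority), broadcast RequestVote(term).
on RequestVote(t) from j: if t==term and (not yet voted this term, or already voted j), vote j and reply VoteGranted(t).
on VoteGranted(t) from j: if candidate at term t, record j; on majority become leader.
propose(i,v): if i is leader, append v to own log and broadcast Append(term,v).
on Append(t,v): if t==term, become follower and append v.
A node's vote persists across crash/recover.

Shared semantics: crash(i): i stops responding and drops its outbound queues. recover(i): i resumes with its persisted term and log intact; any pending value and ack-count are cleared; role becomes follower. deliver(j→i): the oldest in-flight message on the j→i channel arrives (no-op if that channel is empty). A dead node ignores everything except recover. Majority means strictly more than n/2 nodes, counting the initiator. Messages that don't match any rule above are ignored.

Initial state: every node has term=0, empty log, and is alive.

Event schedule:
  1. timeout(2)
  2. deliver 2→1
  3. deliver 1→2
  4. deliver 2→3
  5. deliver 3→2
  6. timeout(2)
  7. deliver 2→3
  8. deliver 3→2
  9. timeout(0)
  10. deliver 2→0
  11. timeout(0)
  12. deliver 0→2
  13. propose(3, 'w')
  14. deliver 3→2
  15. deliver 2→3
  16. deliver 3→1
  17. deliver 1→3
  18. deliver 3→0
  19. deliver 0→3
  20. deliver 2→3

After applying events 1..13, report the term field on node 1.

after 1 — timeout(2): n2:cand/t1/[-]
after 2 — deliver 2→1: n1:foll/t1/[-]
after 3 — deliver 1→2: ·
after 4 — deliver 2→3: n3:foll/t1/[-]
after 5 — deliver 3→2: n2:lead/t1/[-]
after 6 — timeout(2): n2:cand/t2/[-]
after 7 — deliver 2→3: n3:foll/t2/[-]
after 8 — deliver 3→2: ·
after 9 — timeout(0): n0:cand/t1/[-]
after 10 — deliver 2→0: ·
after 11 — timeout(0): n0:cand/t2/[-]
after 12 — deliver 0→2: ·
after 13 — propose(3,'w'): ·

1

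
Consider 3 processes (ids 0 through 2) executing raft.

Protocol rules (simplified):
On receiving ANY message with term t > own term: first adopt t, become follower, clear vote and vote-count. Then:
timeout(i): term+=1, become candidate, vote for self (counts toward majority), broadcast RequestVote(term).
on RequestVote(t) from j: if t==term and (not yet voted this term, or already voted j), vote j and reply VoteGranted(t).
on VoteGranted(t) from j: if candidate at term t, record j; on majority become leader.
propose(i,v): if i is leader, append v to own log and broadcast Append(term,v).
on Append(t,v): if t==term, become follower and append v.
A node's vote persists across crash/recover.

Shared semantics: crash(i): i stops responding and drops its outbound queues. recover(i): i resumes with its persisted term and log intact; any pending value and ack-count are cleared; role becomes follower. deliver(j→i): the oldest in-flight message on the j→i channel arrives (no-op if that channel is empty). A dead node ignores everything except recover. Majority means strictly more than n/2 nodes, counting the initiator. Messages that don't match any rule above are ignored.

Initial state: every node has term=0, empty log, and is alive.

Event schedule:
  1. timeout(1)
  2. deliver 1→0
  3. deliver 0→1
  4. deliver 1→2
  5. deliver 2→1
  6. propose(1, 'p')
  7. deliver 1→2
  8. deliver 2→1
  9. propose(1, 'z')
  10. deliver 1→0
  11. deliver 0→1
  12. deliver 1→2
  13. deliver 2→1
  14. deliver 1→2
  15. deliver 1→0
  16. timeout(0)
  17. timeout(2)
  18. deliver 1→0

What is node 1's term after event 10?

1

[1] timeout(1) → N1(cand t1 [-])
[2] deliver 1→0 → N0(foll t1 [-])
[3] deliver 0→1 → N1(lead t1 [-])
[4] deliver 1→2 → N2(foll t1 [-])
[5] deliver 2→1 → ∅
[6] propose(1,'p') → N1(lead t1 [p])
[7] deliver 1→2 → N2(foll t1 [p])
[8] deliver 2→1 → ∅
[9] propose(1,'z') → N1(lead t1 [p,z])
[10] deliver 1→0 → N0(foll t1 [p])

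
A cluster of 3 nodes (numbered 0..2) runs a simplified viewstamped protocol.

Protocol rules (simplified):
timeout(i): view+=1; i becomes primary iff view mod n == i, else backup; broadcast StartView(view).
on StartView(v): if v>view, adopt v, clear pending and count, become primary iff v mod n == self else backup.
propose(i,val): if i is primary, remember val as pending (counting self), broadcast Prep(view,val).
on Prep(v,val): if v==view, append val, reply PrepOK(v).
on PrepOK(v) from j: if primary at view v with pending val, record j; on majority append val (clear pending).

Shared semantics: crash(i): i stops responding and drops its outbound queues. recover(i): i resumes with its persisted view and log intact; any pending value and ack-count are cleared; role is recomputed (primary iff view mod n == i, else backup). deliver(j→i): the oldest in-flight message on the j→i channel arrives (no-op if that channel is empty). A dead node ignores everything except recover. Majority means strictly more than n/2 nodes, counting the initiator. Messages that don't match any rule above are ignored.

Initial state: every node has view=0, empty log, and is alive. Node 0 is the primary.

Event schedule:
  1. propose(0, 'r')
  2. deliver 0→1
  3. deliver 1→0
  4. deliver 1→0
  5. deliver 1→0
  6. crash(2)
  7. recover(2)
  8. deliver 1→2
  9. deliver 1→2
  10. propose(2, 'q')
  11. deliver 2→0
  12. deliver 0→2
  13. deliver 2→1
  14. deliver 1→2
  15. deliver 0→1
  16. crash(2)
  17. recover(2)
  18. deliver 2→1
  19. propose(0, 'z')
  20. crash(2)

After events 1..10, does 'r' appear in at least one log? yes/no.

yes

[1] propose(0,'r') → ∅
[2] deliver 0→1 → N1(back v0 [r])
[3] deliver 1→0 → N0(prim v0 [r])
[4] deliver 1→0 → ∅
[5] deliver 1→0 → ∅
[6] crash(2) → N2(✗back v0 [-])
[7] recover(2) → N2(back v0 [-])
[8] deliver 1→2 → ∅
[9] deliver 1→2 → ∅
[10] propose(2,'q') → ∅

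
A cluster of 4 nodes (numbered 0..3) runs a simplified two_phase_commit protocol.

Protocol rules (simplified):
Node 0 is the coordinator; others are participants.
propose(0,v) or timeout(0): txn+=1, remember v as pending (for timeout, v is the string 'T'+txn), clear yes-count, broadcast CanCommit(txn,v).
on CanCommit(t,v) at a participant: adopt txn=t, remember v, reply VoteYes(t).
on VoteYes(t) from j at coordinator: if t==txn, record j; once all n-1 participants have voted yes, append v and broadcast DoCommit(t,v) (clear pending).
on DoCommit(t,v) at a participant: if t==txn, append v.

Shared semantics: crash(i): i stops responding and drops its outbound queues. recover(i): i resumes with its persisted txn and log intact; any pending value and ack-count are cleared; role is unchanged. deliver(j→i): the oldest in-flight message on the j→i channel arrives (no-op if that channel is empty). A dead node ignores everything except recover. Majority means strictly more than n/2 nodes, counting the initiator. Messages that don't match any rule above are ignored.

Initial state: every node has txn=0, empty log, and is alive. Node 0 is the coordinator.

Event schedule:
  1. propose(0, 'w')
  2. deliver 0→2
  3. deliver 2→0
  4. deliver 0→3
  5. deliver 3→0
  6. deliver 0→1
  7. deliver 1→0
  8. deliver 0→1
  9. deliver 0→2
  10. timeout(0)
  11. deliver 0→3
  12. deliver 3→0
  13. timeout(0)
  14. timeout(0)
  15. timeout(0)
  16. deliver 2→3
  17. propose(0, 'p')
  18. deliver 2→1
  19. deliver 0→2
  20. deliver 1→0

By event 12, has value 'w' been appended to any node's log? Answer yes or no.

yes

after 1 — propose(0,'w'): n0:coor/t1/[-]
after 2 — deliver 0→2: n2:part/t1/[-]
after 3 — deliver 2→0: ·
after 4 — deliver 0→3: n3:part/t1/[-]
after 5 — deliver 3→0: ·
after 6 — deliver 0→1: n1:part/t1/[-]
after 7 — deliver 1→0: n0:coor/t1/[w]
after 8 — deliver 0→1: n1:part/t1/[w]
after 9 — deliver 0→2: n2:part/t1/[w]
after 10 — timeout(0): n0:coor/t2/[w]
after 11 — deliver 0→3: n3:part/t1/[w]
after 12 — deliver 3→0: ·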